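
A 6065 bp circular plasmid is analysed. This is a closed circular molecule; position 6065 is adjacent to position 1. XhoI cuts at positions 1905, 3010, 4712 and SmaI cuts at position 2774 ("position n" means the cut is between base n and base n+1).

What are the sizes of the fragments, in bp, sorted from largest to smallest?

Combined cut positions (sorted): 1905, 2774, 3010, 4712.
Circular molecule, 4 cuts → 4 fragments:
  2774 − 1905 = 869 bp
  3010 − 2774 = 236 bp
  4712 − 3010 = 1702 bp
  wrap: 6065 − 4712 + 1905 = 3258 bp
Sorted largest to smallest: 3258, 1702, 869, 236 bp.

3258, 1702, 869, 236 bp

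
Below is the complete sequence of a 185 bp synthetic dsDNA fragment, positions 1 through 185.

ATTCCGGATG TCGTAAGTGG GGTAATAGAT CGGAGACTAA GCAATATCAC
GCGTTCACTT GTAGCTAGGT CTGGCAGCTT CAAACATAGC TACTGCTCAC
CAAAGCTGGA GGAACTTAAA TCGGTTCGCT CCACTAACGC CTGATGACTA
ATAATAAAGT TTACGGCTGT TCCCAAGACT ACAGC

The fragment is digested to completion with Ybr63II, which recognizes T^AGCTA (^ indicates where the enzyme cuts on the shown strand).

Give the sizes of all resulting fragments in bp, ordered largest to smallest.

98, 62, 25 bp

Ybr63II sites (TAGCTA) start at positions 62, 87.
Ybr63II cuts after the first base of each site, so after positions 62, 87.
Linear molecule, 2 cuts → 3 fragments:
  1–62 → 62 bp
  63–87 → 25 bp
  88–185 → 98 bp
Sorted largest to smallest: 98, 62, 25 bp.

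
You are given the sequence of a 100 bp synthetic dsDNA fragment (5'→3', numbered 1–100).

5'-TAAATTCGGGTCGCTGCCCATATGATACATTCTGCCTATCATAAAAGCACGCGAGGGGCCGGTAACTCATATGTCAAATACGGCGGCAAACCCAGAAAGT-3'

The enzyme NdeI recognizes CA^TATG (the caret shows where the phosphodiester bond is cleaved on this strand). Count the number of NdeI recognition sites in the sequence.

CATATG occurs starting at positions 19, 68.
NdeI cuts at 2 sites.

2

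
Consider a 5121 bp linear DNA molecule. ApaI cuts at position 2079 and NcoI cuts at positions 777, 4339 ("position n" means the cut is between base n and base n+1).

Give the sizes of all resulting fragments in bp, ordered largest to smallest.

Combined cut positions (sorted): 777, 2079, 4339.
Linear molecule, 3 cuts → 4 fragments:
  777 − 0 = 777 bp
  2079 − 777 = 1302 bp
  4339 − 2079 = 2260 bp
  5121 − 4339 = 782 bp
Sorted largest to smallest: 2260, 1302, 782, 777 bp.

2260, 1302, 782, 777 bp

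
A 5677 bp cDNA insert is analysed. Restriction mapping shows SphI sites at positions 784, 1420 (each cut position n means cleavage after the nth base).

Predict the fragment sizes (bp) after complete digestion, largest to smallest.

4257, 784, 636 bp

Linear molecule, 2 cuts → 3 fragments:
  784 − 0 = 784 bp
  1420 − 784 = 636 bp
  5677 − 1420 = 4257 bp
Sorted largest to smallest: 4257, 784, 636 bp.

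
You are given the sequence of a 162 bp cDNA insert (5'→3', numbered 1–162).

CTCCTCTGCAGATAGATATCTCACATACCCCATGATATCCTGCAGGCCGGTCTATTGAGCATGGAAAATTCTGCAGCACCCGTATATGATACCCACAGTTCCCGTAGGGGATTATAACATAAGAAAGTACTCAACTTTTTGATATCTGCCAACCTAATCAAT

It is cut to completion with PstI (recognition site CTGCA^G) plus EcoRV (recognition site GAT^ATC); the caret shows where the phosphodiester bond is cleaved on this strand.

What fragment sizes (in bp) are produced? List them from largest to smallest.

PstI sites (CTGCAG) start at positions 6, 40, 71.
PstI cuts after base 5 of each site (before the last base), so after positions 10, 44, 75.
EcoRV sites (GATATC) start at positions 15, 34, 141.
EcoRV cuts after base 3 of each site, so after positions 17, 36, 143.
Combined cut positions: 10, 17, 36, 44, 75, 143.
Linear molecule, 6 cuts → 7 fragments:
  1–10 → 10 bp
  11–17 → 7 bp
  18–36 → 19 bp
  37–44 → 8 bp
  45–75 → 31 bp
  76–143 → 68 bp
  144–162 → 19 bp
Sorted largest to smallest: 68, 31, 19, 19, 10, 8, 7 bp.

68, 31, 19, 19, 10, 8, 7 bp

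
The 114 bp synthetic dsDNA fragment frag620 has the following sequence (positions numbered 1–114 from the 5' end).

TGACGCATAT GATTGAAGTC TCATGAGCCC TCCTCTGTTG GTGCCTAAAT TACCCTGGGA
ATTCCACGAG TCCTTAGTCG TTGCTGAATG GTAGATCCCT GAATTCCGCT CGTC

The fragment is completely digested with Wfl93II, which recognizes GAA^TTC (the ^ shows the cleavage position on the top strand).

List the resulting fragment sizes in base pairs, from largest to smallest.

Wfl93II sites (GAATTC) start at positions 59, 101.
Wfl93II cuts after base 3 of each site, so after positions 61, 103.
Linear molecule, 2 cuts → 3 fragments:
  1–61 → 61 bp
  62–103 → 42 bp
  104–114 → 11 bp
Sorted largest to smallest: 61, 42, 11 bp.

61, 42, 11 bp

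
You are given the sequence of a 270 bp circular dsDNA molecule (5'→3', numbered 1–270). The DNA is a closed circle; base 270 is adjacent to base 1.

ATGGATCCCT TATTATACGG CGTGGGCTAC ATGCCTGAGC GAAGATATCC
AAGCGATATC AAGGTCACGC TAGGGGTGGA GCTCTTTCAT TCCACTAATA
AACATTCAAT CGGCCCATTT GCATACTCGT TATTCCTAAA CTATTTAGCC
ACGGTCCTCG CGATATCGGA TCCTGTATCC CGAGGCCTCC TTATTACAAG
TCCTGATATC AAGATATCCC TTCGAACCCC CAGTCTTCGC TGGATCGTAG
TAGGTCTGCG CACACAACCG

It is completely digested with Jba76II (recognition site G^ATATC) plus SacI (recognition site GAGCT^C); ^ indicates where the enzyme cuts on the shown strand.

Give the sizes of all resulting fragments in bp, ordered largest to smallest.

101, 79, 43, 28, 11, 8 bp

Jba76II sites (GATATC) start at positions 44, 55, 162, 205, 213.
Jba76II cuts after the first base of each site, so after positions 44, 55, 162, 205, 213.
The SacI site (GAGCTC) starts at position 79.
SacI cuts after base 5 of each site (before the last base), so after position 83.
Combined cut positions: 44, 55, 83, 162, 205, 213.
Circular molecule, 6 cuts → 6 fragments:
  45–55 → 11 bp
  56–83 → 28 bp
  84–162 → 79 bp
  163–205 → 43 bp
  206–213 → 8 bp
  214–270 then 1–44 → 57 + 44 = 101 bp
Sorted largest to smallest: 101, 79, 43, 28, 11, 8 bp.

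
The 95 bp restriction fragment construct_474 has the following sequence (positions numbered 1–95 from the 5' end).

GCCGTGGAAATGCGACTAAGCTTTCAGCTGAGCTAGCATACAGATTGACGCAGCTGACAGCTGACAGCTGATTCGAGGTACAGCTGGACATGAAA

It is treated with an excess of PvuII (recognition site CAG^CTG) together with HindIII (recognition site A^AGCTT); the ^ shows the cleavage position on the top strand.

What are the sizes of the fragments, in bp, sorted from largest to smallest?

PvuII sites (CAGCTG) start at positions 25, 51, 58, 65, 81.
PvuII cuts after base 3 of each site, so after positions 27, 53, 60, 67, 83.
The HindIII site (AAGCTT) starts at position 18.
HindIII cuts after the first base of each site, so after position 18.
Combined cut positions: 18, 27, 53, 60, 67, 83.
Linear molecule, 6 cuts → 7 fragments:
  1–18 → 18 bp
  19–27 → 9 bp
  28–53 → 26 bp
  54–60 → 7 bp
  61–67 → 7 bp
  68–83 → 16 bp
  84–95 → 12 bp
Sorted largest to smallest: 26, 18, 16, 12, 9, 7, 7 bp.

26, 18, 16, 12, 9, 7, 7 bp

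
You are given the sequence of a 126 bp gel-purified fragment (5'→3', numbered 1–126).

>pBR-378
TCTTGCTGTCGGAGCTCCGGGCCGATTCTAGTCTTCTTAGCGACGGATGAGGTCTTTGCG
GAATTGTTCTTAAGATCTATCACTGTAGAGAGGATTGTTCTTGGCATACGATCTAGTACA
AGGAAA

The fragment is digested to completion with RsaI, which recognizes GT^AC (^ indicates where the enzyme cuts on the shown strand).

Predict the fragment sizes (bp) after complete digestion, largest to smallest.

117, 9 bp

The RsaI site (GTAC) starts at position 116.
RsaI cuts after base 2 of each site, so after position 117.
Linear molecule, 1 cut → 2 fragments:
  1–117 → 117 bp
  118–126 → 9 bp
Sorted largest to smallest: 117, 9 bp.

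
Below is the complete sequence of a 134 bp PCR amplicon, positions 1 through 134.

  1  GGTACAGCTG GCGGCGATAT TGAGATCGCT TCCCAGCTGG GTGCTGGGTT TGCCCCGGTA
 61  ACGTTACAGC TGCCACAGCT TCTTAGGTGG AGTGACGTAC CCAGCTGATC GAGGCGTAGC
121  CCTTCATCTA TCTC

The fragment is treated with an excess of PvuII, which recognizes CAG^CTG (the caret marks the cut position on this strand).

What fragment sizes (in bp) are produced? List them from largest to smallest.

PvuII sites (CAGCTG) start at positions 5, 34, 67, 102.
PvuII cuts after base 3 of each site, so after positions 7, 36, 69, 104.
Linear molecule, 4 cuts → 5 fragments:
  1–7 → 7 bp
  8–36 → 29 bp
  37–69 → 33 bp
  70–104 → 35 bp
  105–134 → 30 bp
Sorted largest to smallest: 35, 33, 30, 29, 7 bp.

35, 33, 30, 29, 7 bp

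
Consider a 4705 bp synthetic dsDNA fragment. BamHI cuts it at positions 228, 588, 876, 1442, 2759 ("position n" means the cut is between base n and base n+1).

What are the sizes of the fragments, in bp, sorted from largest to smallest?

1946, 1317, 566, 360, 288, 228 bp

Linear molecule, 5 cuts → 6 fragments:
  228 − 0 = 228 bp
  588 − 228 = 360 bp
  876 − 588 = 288 bp
  1442 − 876 = 566 bp
  2759 − 1442 = 1317 bp
  4705 − 2759 = 1946 bp
Sorted largest to smallest: 1946, 1317, 566, 360, 288, 228 bp.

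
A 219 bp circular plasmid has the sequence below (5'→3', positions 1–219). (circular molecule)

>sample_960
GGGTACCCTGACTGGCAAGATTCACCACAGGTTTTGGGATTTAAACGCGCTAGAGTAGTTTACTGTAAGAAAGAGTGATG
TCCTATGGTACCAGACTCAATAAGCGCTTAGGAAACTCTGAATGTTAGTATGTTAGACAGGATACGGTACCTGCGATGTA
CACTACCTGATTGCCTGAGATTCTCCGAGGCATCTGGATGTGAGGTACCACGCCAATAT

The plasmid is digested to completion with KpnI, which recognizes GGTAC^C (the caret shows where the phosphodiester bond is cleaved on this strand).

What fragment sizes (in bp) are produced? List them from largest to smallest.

KpnI sites (GGTACC) start at positions 2, 87, 146, 204.
KpnI cuts after base 5 of each site (before the last base), so after positions 6, 91, 150, 208.
Circular molecule, 4 cuts → 4 fragments:
  7–91 → 85 bp
  92–150 → 59 bp
  151–208 → 58 bp
  209–219 then 1–6 → 11 + 6 = 17 bp
Sorted largest to smallest: 85, 59, 58, 17 bp.

85, 59, 58, 17 bp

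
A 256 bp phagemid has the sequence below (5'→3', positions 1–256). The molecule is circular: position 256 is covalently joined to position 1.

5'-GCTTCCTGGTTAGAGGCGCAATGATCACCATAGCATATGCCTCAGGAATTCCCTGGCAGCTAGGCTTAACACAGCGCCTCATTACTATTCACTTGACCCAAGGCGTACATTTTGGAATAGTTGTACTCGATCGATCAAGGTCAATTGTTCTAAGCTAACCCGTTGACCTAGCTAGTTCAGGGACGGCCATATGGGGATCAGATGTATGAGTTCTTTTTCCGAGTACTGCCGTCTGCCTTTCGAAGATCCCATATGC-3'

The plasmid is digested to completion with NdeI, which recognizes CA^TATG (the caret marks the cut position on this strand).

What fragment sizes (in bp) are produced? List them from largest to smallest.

154, 62, 40 bp

NdeI sites (CATATG) start at positions 34, 188, 250.
NdeI cuts after base 2 of each site, so after positions 35, 189, 251.
Circular molecule, 3 cuts → 3 fragments:
  36–189 → 154 bp
  190–251 → 62 bp
  252–256 then 1–35 → 5 + 35 = 40 bp
Sorted largest to smallest: 154, 62, 40 bp.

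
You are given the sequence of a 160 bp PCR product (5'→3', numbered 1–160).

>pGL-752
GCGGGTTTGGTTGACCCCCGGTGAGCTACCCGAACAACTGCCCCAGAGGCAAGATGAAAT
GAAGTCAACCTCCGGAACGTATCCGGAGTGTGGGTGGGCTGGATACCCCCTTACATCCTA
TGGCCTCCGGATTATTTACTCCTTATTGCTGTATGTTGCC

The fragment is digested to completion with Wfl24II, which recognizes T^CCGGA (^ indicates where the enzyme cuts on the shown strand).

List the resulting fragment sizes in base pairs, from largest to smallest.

Wfl24II sites (TCCGGA) start at positions 71, 82, 126.
Wfl24II cuts after the first base of each site, so after positions 71, 82, 126.
Linear molecule, 3 cuts → 4 fragments:
  1–71 → 71 bp
  72–82 → 11 bp
  83–126 → 44 bp
  127–160 → 34 bp
Sorted largest to smallest: 71, 44, 34, 11 bp.

71, 44, 34, 11 bp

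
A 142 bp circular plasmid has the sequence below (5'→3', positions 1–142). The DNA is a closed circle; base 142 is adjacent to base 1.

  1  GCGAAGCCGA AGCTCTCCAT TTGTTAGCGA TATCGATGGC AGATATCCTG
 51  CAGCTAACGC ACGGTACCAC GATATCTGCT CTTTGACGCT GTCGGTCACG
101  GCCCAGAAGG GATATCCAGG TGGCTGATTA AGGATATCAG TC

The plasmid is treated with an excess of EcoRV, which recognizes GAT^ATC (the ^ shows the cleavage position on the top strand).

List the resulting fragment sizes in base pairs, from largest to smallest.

40, 38, 29, 22, 13 bp

EcoRV sites (GATATC) start at positions 29, 42, 71, 111, 133.
EcoRV cuts after base 3 of each site, so after positions 31, 44, 73, 113, 135.
Circular molecule, 5 cuts → 5 fragments:
  32–44 → 13 bp
  45–73 → 29 bp
  74–113 → 40 bp
  114–135 → 22 bp
  136–142 then 1–31 → 7 + 31 = 38 bp
Sorted largest to smallest: 40, 38, 29, 22, 13 bp.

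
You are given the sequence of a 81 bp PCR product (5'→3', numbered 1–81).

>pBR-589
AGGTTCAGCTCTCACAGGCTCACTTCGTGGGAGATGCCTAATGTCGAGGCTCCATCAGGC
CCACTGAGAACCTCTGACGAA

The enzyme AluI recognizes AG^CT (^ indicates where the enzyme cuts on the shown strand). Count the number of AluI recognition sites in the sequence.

1

AGCT occurs starting at position 7.
AluI cuts at 1 site.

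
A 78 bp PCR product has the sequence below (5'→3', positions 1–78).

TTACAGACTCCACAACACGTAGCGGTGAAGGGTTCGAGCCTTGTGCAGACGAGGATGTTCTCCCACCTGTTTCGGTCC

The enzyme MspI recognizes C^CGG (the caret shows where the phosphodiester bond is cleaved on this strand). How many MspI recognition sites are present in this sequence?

0

No occurrence of CCGG is present in the sequence.
MspI does not cut: 0 sites.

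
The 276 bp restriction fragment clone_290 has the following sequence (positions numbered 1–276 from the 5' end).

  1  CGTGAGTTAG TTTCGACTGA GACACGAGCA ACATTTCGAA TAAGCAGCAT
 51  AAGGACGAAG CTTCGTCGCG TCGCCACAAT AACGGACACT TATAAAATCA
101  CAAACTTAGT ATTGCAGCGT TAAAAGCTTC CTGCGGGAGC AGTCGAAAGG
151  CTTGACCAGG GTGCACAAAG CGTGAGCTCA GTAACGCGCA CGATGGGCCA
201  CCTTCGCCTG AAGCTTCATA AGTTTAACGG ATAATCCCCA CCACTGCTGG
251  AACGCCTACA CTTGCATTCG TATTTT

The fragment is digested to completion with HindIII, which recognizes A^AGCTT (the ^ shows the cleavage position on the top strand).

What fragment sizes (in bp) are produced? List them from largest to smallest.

HindIII sites (AAGCTT) start at positions 58, 124, 211.
HindIII cuts after the first base of each site, so after positions 58, 124, 211.
Linear molecule, 3 cuts → 4 fragments:
  1–58 → 58 bp
  59–124 → 66 bp
  125–211 → 87 bp
  212–276 → 65 bp
Sorted largest to smallest: 87, 66, 65, 58 bp.

87, 66, 65, 58 bp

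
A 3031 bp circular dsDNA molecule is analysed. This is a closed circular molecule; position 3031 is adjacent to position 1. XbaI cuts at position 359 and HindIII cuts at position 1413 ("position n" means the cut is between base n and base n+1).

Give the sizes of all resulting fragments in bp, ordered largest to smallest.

1977, 1054 bp

Combined cut positions (sorted): 359, 1413.
Circular molecule, 2 cuts → 2 fragments:
  1413 − 359 = 1054 bp
  wrap: 3031 − 1413 + 359 = 1977 bp
Sorted largest to smallest: 1977, 1054 bp.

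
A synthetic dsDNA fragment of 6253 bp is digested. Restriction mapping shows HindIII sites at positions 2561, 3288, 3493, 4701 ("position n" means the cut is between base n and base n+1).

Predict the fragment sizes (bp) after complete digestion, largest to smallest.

2561, 1552, 1208, 727, 205 bp

Linear molecule, 4 cuts → 5 fragments:
  2561 − 0 = 2561 bp
  3288 − 2561 = 727 bp
  3493 − 3288 = 205 bp
  4701 − 3493 = 1208 bp
  6253 − 4701 = 1552 bp
Sorted largest to smallest: 2561, 1552, 1208, 727, 205 bp.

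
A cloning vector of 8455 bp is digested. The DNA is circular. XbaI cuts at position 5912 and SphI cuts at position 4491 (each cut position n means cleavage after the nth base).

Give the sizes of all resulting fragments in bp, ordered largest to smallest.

7034, 1421 bp

Combined cut positions (sorted): 4491, 5912.
Circular molecule, 2 cuts → 2 fragments:
  5912 − 4491 = 1421 bp
  wrap: 8455 − 5912 + 4491 = 7034 bp
Sorted largest to smallest: 7034, 1421 bp.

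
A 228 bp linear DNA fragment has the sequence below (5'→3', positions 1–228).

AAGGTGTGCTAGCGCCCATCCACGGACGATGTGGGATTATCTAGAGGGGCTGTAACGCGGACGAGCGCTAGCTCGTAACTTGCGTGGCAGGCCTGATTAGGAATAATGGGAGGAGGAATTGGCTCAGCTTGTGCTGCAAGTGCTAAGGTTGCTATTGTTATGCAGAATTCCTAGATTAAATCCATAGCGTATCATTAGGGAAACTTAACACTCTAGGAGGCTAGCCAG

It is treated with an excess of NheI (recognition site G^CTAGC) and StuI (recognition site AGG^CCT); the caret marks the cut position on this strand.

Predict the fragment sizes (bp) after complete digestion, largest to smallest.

NheI sites (GCTAGC) start at positions 8, 67, 220.
NheI cuts after the first base of each site, so after positions 8, 67, 220.
The StuI site (AGGCCT) starts at position 89.
StuI cuts after base 3 of each site, so after position 91.
Combined cut positions: 8, 67, 91, 220.
Linear molecule, 4 cuts → 5 fragments:
  1–8 → 8 bp
  9–67 → 59 bp
  68–91 → 24 bp
  92–220 → 129 bp
  221–228 → 8 bp
Sorted largest to smallest: 129, 59, 24, 8, 8 bp.

129, 59, 24, 8, 8 bp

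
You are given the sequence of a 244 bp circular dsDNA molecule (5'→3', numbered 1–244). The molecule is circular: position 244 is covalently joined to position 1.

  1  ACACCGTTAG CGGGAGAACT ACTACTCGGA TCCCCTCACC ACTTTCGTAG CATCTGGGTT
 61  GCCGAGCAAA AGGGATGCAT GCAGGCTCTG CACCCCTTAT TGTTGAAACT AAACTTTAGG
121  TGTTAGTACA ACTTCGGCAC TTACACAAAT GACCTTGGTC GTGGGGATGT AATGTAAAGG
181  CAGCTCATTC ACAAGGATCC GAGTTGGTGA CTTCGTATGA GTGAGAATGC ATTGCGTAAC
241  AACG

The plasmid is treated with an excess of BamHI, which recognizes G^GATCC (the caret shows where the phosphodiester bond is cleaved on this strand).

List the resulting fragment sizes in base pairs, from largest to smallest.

BamHI sites (GGATCC) start at positions 28, 195.
BamHI cuts after the first base of each site, so after positions 28, 195.
Circular molecule, 2 cuts → 2 fragments:
  29–195 → 167 bp
  196–244 then 1–28 → 49 + 28 = 77 bp
Sorted largest to smallest: 167, 77 bp.

167, 77 bp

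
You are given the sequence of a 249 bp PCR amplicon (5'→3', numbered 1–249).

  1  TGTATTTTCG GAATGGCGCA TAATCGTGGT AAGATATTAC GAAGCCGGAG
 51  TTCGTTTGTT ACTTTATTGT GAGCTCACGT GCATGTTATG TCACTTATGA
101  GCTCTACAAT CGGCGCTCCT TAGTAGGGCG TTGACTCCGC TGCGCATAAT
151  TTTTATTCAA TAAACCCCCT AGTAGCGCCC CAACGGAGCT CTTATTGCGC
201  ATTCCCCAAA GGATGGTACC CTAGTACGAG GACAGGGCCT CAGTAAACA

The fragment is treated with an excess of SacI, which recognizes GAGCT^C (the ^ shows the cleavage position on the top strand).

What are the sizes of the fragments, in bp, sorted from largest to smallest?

SacI sites (GAGCTC) start at positions 71, 99, 186.
SacI cuts after base 5 of each site (before the last base), so after positions 75, 103, 190.
Linear molecule, 3 cuts → 4 fragments:
  1–75 → 75 bp
  76–103 → 28 bp
  104–190 → 87 bp
  191–249 → 59 bp
Sorted largest to smallest: 87, 75, 59, 28 bp.

87, 75, 59, 28 bp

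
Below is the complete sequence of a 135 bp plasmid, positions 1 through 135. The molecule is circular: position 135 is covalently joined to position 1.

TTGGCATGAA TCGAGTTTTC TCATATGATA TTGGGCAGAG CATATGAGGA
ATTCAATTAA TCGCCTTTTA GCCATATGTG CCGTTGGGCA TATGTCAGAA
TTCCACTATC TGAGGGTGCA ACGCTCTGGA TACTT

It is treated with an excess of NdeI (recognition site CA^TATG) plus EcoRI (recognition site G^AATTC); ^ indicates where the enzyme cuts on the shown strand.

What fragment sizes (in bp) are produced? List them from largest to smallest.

NdeI sites (CATATG) start at positions 22, 41, 73, 89.
NdeI cuts after base 2 of each site, so after positions 23, 42, 74, 90.
EcoRI sites (GAATTC) start at positions 49, 98.
EcoRI cuts after the first base of each site, so after positions 49, 98.
Combined cut positions: 23, 42, 49, 74, 90, 98.
Circular molecule, 6 cuts → 6 fragments:
  24–42 → 19 bp
  43–49 → 7 bp
  50–74 → 25 bp
  75–90 → 16 bp
  91–98 → 8 bp
  99–135 then 1–23 → 37 + 23 = 60 bp
Sorted largest to smallest: 60, 25, 19, 16, 8, 7 bp.

60, 25, 19, 16, 8, 7 bp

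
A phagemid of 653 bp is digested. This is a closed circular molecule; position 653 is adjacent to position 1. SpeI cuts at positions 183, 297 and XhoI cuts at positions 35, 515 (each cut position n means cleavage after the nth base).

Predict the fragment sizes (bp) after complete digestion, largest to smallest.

218, 173, 148, 114 bp

Combined cut positions (sorted): 35, 183, 297, 515.
Circular molecule, 4 cuts → 4 fragments:
  183 − 35 = 148 bp
  297 − 183 = 114 bp
  515 − 297 = 218 bp
  wrap: 653 − 515 + 35 = 173 bp
Sorted largest to smallest: 218, 173, 148, 114 bp.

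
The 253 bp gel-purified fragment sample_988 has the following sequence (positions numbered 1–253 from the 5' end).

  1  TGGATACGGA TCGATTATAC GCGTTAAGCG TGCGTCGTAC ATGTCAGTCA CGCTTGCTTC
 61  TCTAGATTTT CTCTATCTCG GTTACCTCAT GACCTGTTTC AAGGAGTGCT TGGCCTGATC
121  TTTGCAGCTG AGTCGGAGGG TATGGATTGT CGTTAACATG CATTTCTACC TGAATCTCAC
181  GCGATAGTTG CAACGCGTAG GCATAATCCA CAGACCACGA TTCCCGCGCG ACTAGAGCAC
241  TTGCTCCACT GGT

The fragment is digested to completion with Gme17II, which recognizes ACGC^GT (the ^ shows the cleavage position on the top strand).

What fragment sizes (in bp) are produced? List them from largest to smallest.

Gme17II sites (ACGCGT) start at positions 19, 193.
Gme17II cuts after base 4 of each site, so after positions 22, 196.
Linear molecule, 2 cuts → 3 fragments:
  1–22 → 22 bp
  23–196 → 174 bp
  197–253 → 57 bp
Sorted largest to smallest: 174, 57, 22 bp.

174, 57, 22 bp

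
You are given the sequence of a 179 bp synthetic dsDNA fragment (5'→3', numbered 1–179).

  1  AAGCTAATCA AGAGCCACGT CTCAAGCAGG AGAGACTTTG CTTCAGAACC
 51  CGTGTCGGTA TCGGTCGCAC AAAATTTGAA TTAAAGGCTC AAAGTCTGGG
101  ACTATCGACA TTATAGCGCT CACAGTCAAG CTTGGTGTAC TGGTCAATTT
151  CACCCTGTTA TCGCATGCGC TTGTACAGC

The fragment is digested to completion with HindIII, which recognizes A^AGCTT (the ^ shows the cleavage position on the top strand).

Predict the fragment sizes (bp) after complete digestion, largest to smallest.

128, 51 bp

The HindIII site (AAGCTT) starts at position 128.
HindIII cuts after the first base of each site, so after position 128.
Linear molecule, 1 cut → 2 fragments:
  1–128 → 128 bp
  129–179 → 51 bp
Sorted largest to smallest: 128, 51 bp.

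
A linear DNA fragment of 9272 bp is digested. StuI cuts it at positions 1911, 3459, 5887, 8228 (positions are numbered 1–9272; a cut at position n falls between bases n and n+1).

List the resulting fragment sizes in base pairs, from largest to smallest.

Linear molecule, 4 cuts → 5 fragments:
  1911 − 0 = 1911 bp
  3459 − 1911 = 1548 bp
  5887 − 3459 = 2428 bp
  8228 − 5887 = 2341 bp
  9272 − 8228 = 1044 bp
Sorted largest to smallest: 2428, 2341, 1911, 1548, 1044 bp.

2428, 2341, 1911, 1548, 1044 bp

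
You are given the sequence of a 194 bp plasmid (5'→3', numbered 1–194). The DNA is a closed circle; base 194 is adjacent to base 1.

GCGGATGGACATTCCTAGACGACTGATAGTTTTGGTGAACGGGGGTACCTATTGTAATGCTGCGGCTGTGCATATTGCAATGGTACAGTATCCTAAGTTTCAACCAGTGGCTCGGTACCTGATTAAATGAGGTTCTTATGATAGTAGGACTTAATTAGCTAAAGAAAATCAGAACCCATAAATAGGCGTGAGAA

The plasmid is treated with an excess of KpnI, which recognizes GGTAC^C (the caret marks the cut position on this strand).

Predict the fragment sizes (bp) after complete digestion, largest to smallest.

KpnI sites (GGTACC) start at positions 44, 114.
KpnI cuts after base 5 of each site (before the last base), so after positions 48, 118.
Circular molecule, 2 cuts → 2 fragments:
  49–118 → 70 bp
  119–194 then 1–48 → 76 + 48 = 124 bp
Sorted largest to smallest: 124, 70 bp.

124, 70 bp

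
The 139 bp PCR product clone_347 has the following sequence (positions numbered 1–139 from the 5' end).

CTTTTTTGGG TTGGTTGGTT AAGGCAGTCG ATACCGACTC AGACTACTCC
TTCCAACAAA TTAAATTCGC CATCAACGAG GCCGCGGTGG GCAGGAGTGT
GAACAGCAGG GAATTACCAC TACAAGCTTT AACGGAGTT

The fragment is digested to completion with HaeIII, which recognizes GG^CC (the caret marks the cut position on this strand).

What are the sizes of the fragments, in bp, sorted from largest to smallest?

The HaeIII site (GGCC) starts at position 80.
HaeIII cuts after base 2 of each site, so after position 81.
Linear molecule, 1 cut → 2 fragments:
  1–81 → 81 bp
  82–139 → 58 bp
Sorted largest to smallest: 81, 58 bp.

81, 58 bp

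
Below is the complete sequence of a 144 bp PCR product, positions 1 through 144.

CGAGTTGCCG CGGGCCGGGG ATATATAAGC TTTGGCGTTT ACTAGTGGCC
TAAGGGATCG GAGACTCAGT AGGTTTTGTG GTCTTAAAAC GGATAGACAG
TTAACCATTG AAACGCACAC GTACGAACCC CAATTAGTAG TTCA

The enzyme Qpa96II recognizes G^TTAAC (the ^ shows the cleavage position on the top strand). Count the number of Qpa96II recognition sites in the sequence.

1

GTTAAC occurs starting at position 100.
Qpa96II cuts at 1 site.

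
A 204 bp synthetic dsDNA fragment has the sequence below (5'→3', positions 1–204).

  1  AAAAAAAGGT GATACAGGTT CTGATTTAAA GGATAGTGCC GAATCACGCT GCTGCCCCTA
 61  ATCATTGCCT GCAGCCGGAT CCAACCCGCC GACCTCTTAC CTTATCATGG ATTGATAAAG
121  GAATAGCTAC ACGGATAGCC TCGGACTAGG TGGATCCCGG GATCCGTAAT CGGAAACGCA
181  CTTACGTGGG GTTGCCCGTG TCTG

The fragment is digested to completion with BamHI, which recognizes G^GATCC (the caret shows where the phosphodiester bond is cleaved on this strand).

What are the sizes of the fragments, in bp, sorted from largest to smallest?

77, 75, 44, 8 bp

BamHI sites (GGATCC) start at positions 77, 152, 160.
BamHI cuts after the first base of each site, so after positions 77, 152, 160.
Linear molecule, 3 cuts → 4 fragments:
  1–77 → 77 bp
  78–152 → 75 bp
  153–160 → 8 bp
  161–204 → 44 bp
Sorted largest to smallest: 77, 75, 44, 8 bp.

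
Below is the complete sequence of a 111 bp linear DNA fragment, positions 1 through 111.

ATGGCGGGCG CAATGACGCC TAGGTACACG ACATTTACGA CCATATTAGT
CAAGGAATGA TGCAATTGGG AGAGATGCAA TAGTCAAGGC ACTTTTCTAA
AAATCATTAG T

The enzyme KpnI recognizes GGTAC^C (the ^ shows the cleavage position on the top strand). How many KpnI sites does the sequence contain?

No occurrence of GGTACC is present in the sequence.
KpnI does not cut: 0 sites.

0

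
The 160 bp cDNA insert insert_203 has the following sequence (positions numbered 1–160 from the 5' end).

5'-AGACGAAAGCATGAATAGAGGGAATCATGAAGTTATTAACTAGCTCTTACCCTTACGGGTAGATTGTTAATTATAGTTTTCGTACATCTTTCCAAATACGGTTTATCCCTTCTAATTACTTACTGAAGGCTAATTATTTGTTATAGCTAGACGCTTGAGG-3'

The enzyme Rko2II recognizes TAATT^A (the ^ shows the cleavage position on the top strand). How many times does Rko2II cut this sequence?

3

TAATTA occurs starting at positions 68, 113, 131.
Rko2II cuts at 3 sites.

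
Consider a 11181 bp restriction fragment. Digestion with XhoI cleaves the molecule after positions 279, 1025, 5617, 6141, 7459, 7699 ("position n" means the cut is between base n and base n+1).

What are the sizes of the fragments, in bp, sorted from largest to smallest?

4592, 3482, 1318, 746, 524, 279, 240 bp

Linear molecule, 6 cuts → 7 fragments:
  279 − 0 = 279 bp
  1025 − 279 = 746 bp
  5617 − 1025 = 4592 bp
  6141 − 5617 = 524 bp
  7459 − 6141 = 1318 bp
  7699 − 7459 = 240 bp
  11181 − 7699 = 3482 bp
Sorted largest to smallest: 4592, 3482, 1318, 746, 524, 279, 240 bp.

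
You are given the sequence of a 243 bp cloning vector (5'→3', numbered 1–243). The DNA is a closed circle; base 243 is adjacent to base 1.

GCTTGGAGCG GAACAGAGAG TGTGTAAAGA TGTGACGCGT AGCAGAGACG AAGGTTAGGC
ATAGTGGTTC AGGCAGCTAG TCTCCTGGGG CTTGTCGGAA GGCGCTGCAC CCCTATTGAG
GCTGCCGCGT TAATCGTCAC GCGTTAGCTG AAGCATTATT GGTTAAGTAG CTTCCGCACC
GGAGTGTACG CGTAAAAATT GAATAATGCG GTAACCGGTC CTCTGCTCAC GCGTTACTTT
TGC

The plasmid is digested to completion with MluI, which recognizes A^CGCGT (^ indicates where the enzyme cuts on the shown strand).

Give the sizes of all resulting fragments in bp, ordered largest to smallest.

104, 49, 49, 41 bp

MluI sites (ACGCGT) start at positions 35, 139, 188, 229.
MluI cuts after the first base of each site, so after positions 35, 139, 188, 229.
Circular molecule, 4 cuts → 4 fragments:
  36–139 → 104 bp
  140–188 → 49 bp
  189–229 → 41 bp
  230–243 then 1–35 → 14 + 35 = 49 bp
Sorted largest to smallest: 104, 49, 49, 41 bp.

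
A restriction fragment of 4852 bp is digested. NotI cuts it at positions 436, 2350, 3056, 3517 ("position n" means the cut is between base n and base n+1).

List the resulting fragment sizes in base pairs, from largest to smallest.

1914, 1335, 706, 461, 436 bp

Linear molecule, 4 cuts → 5 fragments:
  436 − 0 = 436 bp
  2350 − 436 = 1914 bp
  3056 − 2350 = 706 bp
  3517 − 3056 = 461 bp
  4852 − 3517 = 1335 bp
Sorted largest to smallest: 1914, 1335, 706, 461, 436 bp.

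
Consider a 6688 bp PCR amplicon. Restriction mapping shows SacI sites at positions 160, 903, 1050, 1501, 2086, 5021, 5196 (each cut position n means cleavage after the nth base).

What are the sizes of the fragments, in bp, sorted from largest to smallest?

Linear molecule, 7 cuts → 8 fragments:
  160 − 0 = 160 bp
  903 − 160 = 743 bp
  1050 − 903 = 147 bp
  1501 − 1050 = 451 bp
  2086 − 1501 = 585 bp
  5021 − 2086 = 2935 bp
  5196 − 5021 = 175 bp
  6688 − 5196 = 1492 bp
Sorted largest to smallest: 2935, 1492, 743, 585, 451, 175, 160, 147 bp.

2935, 1492, 743, 585, 451, 175, 160, 147 bp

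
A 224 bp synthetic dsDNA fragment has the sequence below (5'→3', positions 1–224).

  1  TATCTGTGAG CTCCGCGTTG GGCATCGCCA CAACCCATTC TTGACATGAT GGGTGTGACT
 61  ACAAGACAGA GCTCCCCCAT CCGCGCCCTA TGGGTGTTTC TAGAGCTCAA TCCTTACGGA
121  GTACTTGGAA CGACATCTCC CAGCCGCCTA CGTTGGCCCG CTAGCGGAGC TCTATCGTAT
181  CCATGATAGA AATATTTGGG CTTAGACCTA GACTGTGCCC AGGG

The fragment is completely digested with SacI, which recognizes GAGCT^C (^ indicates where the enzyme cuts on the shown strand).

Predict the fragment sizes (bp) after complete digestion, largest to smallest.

SacI sites (GAGCTC) start at positions 8, 69, 103, 167.
SacI cuts after base 5 of each site (before the last base), so after positions 12, 73, 107, 171.
Linear molecule, 4 cuts → 5 fragments:
  1–12 → 12 bp
  13–73 → 61 bp
  74–107 → 34 bp
  108–171 → 64 bp
  172–224 → 53 bp
Sorted largest to smallest: 64, 61, 53, 34, 12 bp.

64, 61, 53, 34, 12 bp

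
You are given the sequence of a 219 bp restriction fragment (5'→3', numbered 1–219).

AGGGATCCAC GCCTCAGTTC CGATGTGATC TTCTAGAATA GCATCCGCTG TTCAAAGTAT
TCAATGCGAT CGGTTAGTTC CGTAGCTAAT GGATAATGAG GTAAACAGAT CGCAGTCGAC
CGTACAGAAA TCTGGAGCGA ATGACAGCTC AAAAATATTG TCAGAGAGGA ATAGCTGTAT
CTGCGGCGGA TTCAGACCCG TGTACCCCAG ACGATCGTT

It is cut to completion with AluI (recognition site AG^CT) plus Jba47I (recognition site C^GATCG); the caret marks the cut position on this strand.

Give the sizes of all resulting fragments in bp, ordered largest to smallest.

AluI sites (AGCT) start at positions 84, 146, 173.
AluI cuts after base 2 of each site, so after positions 85, 147, 174.
Jba47I sites (CGATCG) start at positions 67, 212.
Jba47I cuts after the first base of each site, so after positions 67, 212.
Combined cut positions: 67, 85, 147, 174, 212.
Linear molecule, 5 cuts → 6 fragments:
  1–67 → 67 bp
  68–85 → 18 bp
  86–147 → 62 bp
  148–174 → 27 bp
  175–212 → 38 bp
  213–219 → 7 bp
Sorted largest to smallest: 67, 62, 38, 27, 18, 7 bp.

67, 62, 38, 27, 18, 7 bp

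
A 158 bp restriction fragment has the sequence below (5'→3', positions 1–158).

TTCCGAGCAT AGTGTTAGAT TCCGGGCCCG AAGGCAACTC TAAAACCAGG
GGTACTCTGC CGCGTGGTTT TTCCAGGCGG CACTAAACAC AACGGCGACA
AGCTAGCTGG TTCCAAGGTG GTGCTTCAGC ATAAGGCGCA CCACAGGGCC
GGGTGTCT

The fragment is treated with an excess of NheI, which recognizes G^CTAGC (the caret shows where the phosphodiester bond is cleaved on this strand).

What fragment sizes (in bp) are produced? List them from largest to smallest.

The NheI site (GCTAGC) starts at position 102.
NheI cuts after the first base of each site, so after position 102.
Linear molecule, 1 cut → 2 fragments:
  1–102 → 102 bp
  103–158 → 56 bp
Sorted largest to smallest: 102, 56 bp.

102, 56 bp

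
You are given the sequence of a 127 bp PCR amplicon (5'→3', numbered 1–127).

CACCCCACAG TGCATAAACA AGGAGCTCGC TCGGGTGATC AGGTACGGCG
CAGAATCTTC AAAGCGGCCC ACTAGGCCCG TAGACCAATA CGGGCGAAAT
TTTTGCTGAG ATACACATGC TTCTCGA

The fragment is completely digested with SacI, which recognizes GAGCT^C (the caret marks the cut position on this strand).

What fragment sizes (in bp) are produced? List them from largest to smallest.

The SacI site (GAGCTC) starts at position 23.
SacI cuts after base 5 of each site (before the last base), so after position 27.
Linear molecule, 1 cut → 2 fragments:
  1–27 → 27 bp
  28–127 → 100 bp
Sorted largest to smallest: 100, 27 bp.

100, 27 bp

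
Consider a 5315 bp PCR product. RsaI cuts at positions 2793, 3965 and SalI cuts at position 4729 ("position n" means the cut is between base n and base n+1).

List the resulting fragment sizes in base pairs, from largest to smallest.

2793, 1172, 764, 586 bp

Combined cut positions (sorted): 2793, 3965, 4729.
Linear molecule, 3 cuts → 4 fragments:
  2793 − 0 = 2793 bp
  3965 − 2793 = 1172 bp
  4729 − 3965 = 764 bp
  5315 − 4729 = 586 bp
Sorted largest to smallest: 2793, 1172, 764, 586 bp.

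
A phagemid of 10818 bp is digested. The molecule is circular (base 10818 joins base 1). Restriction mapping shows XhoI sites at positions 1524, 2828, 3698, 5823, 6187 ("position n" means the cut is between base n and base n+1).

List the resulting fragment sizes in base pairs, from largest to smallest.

6155, 2125, 1304, 870, 364 bp

Circular molecule, 5 cuts → 5 fragments:
  2828 − 1524 = 1304 bp
  3698 − 2828 = 870 bp
  5823 − 3698 = 2125 bp
  6187 − 5823 = 364 bp
  wrap: 10818 − 6187 + 1524 = 6155 bp
Sorted largest to smallest: 6155, 2125, 1304, 870, 364 bp.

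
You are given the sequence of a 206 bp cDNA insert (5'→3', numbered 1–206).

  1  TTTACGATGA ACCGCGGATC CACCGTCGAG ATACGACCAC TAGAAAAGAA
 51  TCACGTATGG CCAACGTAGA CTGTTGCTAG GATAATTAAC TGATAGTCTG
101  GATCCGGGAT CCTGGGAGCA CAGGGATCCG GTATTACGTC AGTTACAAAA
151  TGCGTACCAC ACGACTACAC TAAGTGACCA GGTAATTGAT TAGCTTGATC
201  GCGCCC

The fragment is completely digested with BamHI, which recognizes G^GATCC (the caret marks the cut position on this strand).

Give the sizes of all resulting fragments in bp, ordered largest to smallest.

84, 82, 17, 16, 7 bp

BamHI sites (GGATCC) start at positions 16, 100, 107, 124.
BamHI cuts after the first base of each site, so after positions 16, 100, 107, 124.
Linear molecule, 4 cuts → 5 fragments:
  1–16 → 16 bp
  17–100 → 84 bp
  101–107 → 7 bp
  108–124 → 17 bp
  125–206 → 82 bp
Sorted largest to smallest: 84, 82, 17, 16, 7 bp.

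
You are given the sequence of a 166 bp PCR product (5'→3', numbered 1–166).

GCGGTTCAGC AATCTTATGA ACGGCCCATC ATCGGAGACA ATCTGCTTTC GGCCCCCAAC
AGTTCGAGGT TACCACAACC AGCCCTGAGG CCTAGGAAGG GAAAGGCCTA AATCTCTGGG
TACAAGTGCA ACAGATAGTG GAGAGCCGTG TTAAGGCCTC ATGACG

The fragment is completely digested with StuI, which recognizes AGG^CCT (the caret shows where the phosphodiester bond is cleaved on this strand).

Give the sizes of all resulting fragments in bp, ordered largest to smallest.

StuI sites (AGGCCT) start at positions 88, 104, 154.
StuI cuts after base 3 of each site, so after positions 90, 106, 156.
Linear molecule, 3 cuts → 4 fragments:
  1–90 → 90 bp
  91–106 → 16 bp
  107–156 → 50 bp
  157–166 → 10 bp
Sorted largest to smallest: 90, 50, 16, 10 bp.

90, 50, 16, 10 bp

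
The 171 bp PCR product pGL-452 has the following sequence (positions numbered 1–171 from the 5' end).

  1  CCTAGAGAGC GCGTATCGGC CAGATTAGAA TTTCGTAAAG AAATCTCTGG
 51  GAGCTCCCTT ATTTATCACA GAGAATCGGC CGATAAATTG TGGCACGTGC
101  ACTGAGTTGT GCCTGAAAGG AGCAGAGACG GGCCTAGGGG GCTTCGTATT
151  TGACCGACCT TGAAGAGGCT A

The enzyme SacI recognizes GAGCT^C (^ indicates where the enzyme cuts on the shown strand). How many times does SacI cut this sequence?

1

GAGCTC occurs starting at position 51.
SacI cuts at 1 site.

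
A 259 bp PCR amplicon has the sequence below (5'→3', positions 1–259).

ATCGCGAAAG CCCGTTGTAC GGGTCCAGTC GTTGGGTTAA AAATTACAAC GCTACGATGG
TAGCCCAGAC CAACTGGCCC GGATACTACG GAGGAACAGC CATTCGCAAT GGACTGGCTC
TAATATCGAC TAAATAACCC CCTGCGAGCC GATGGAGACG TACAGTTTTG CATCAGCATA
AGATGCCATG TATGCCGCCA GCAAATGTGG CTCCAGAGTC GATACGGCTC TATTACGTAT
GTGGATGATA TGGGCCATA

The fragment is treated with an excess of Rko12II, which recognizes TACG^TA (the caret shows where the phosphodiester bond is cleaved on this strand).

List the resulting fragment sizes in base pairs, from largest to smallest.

The Rko12II site (TACGTA) starts at position 234.
Rko12II cuts after base 4 of each site, so after position 237.
Linear molecule, 1 cut → 2 fragments:
  1–237 → 237 bp
  238–259 → 22 bp
Sorted largest to smallest: 237, 22 bp.

237, 22 bp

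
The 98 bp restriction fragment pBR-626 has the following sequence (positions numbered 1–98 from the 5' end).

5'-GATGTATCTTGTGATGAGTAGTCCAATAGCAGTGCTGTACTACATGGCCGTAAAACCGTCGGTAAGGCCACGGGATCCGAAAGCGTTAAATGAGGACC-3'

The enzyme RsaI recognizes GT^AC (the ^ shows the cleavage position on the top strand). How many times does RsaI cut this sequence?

GTAC occurs starting at position 37.
RsaI cuts at 1 site.

1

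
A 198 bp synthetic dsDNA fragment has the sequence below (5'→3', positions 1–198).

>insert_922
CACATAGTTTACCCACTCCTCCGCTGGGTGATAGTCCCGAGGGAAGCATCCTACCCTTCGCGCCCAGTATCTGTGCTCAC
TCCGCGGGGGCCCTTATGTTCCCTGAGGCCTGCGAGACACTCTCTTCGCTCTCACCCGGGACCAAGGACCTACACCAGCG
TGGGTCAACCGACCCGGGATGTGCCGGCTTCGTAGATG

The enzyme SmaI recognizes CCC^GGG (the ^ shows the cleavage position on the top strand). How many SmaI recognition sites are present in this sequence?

2

CCCGGG occurs starting at positions 135, 173.
SmaI cuts at 2 sites.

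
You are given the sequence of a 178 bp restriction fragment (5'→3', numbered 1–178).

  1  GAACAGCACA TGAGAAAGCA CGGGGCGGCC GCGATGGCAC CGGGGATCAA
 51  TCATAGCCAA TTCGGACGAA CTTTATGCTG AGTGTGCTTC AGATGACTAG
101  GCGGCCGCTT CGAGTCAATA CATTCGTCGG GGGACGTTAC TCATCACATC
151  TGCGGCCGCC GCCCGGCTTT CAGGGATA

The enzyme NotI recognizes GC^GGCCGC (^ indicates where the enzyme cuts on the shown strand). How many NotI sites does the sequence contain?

GCGGCCGC occurs starting at positions 25, 101, 152.
NotI cuts at 3 sites.

3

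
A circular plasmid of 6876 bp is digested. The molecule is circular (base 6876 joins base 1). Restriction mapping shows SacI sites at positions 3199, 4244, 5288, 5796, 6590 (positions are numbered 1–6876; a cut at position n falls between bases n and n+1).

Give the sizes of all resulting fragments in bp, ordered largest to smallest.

Circular molecule, 5 cuts → 5 fragments:
  4244 − 3199 = 1045 bp
  5288 − 4244 = 1044 bp
  5796 − 5288 = 508 bp
  6590 − 5796 = 794 bp
  wrap: 6876 − 6590 + 3199 = 3485 bp
Sorted largest to smallest: 3485, 1045, 1044, 794, 508 bp.

3485, 1045, 1044, 794, 508 bp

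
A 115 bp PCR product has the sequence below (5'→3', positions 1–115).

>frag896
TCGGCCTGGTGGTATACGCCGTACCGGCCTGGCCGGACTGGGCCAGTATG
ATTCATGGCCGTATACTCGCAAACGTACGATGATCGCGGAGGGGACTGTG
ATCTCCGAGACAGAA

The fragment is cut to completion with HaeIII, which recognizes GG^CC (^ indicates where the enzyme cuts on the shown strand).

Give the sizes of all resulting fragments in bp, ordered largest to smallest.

57, 23, 16, 10, 5, 4 bp

HaeIII sites (GGCC) start at positions 3, 26, 31, 41, 57.
HaeIII cuts after base 2 of each site, so after positions 4, 27, 32, 42, 58.
Linear molecule, 5 cuts → 6 fragments:
  1–4 → 4 bp
  5–27 → 23 bp
  28–32 → 5 bp
  33–42 → 10 bp
  43–58 → 16 bp
  59–115 → 57 bp
Sorted largest to smallest: 57, 23, 16, 10, 5, 4 bp.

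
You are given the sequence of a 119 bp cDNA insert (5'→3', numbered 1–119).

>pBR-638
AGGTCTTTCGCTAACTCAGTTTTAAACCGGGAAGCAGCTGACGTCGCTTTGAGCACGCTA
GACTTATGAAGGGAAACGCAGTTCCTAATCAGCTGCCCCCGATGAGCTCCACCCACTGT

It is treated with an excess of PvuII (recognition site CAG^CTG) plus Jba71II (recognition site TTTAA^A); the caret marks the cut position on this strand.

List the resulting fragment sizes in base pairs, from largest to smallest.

PvuII sites (CAGCTG) start at positions 35, 90.
PvuII cuts after base 3 of each site, so after positions 37, 92.
The Jba71II site (TTTAAA) starts at position 21.
Jba71II cuts after base 5 of each site (before the last base), so after position 25.
Combined cut positions: 25, 37, 92.
Linear molecule, 3 cuts → 4 fragments:
  1–25 → 25 bp
  26–37 → 12 bp
  38–92 → 55 bp
  93–119 → 27 bp
Sorted largest to smallest: 55, 27, 25, 12 bp.

55, 27, 25, 12 bp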